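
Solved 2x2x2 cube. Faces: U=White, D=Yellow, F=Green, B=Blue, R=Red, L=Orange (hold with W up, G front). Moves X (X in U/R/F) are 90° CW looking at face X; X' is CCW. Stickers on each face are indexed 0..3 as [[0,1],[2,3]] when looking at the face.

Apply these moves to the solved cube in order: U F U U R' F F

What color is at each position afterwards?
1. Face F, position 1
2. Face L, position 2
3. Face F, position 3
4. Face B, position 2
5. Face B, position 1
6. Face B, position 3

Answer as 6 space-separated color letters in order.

Answer: G O O B R B

Derivation:
After move 1 (U): U=WWWW F=RRGG R=BBRR B=OOBB L=GGOO
After move 2 (F): F=GRGR U=WWOG R=WBWR D=RBYY L=GYOY
After move 3 (U): U=OWGW F=WBGR R=OOWR B=GYBB L=GROY
After move 4 (U): U=GOWW F=OOGR R=GYWR B=GRBB L=WBOY
After move 5 (R'): R=YRGW U=GBWG F=OOGW D=ROYR B=YRBB
After move 6 (F): F=GOWO U=GBYB R=WRGW D=GYYR L=WROO
After move 7 (F): F=WGOO U=GBOR R=YRBW D=GWYR L=WGOY
Query 1: F[1] = G
Query 2: L[2] = O
Query 3: F[3] = O
Query 4: B[2] = B
Query 5: B[1] = R
Query 6: B[3] = B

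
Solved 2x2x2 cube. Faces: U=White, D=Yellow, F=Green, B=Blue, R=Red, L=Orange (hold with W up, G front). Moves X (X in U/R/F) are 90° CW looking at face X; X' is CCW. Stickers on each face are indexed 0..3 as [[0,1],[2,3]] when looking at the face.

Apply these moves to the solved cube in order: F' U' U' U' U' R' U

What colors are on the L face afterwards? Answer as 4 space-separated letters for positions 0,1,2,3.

Answer: G W O W

Derivation:
After move 1 (F'): F=GGGG U=WWRR R=YRYR D=OOYY L=OWOW
After move 2 (U'): U=WRWR F=OWGG R=GGYR B=YRBB L=BBOW
After move 3 (U'): U=RRWW F=BBGG R=OWYR B=GGBB L=YROW
After move 4 (U'): U=RWRW F=YRGG R=BBYR B=OWBB L=GGOW
After move 5 (U'): U=WWRR F=GGGG R=YRYR B=BBBB L=OWOW
After move 6 (R'): R=RRYY U=WBRB F=GWGR D=OGYG B=YBOB
After move 7 (U): U=RWBB F=RRGR R=YBYY B=OWOB L=GWOW
Query: L face = GWOW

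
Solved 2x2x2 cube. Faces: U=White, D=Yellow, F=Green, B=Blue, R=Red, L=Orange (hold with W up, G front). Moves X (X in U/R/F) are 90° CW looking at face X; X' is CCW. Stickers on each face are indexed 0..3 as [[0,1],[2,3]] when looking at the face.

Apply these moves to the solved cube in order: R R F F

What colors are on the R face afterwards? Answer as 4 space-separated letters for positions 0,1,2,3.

Answer: O R O R

Derivation:
After move 1 (R): R=RRRR U=WGWG F=GYGY D=YBYB B=WBWB
After move 2 (R): R=RRRR U=WYWY F=GBGB D=YWYW B=GBGB
After move 3 (F): F=GGBB U=WYOO R=WRYR D=RRYW L=OYOW
After move 4 (F): F=BGBG U=WYWY R=OROR D=YWYW L=OROR
Query: R face = OROR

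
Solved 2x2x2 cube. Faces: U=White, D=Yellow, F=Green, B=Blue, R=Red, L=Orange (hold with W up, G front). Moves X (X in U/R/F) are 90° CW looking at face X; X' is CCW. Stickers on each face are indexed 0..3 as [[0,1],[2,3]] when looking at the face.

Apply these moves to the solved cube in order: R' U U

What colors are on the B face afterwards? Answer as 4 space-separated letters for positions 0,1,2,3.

After move 1 (R'): R=RRRR U=WBWB F=GWGW D=YGYG B=YBYB
After move 2 (U): U=WWBB F=RRGW R=YBRR B=OOYB L=GWOO
After move 3 (U): U=BWBW F=YBGW R=OORR B=GWYB L=RROO
Query: B face = GWYB

Answer: G W Y B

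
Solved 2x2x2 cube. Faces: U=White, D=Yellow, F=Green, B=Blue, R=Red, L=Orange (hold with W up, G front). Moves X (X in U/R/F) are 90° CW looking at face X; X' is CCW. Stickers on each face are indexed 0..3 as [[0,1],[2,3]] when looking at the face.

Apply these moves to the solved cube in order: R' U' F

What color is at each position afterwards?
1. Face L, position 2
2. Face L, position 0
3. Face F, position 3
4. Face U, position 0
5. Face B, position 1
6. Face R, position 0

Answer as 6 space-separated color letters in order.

Answer: O Y O B R W

Derivation:
After move 1 (R'): R=RRRR U=WBWB F=GWGW D=YGYG B=YBYB
After move 2 (U'): U=BBWW F=OOGW R=GWRR B=RRYB L=YBOO
After move 3 (F): F=GOWO U=BBOB R=WWWR D=RGYG L=YYOG
Query 1: L[2] = O
Query 2: L[0] = Y
Query 3: F[3] = O
Query 4: U[0] = B
Query 5: B[1] = R
Query 6: R[0] = W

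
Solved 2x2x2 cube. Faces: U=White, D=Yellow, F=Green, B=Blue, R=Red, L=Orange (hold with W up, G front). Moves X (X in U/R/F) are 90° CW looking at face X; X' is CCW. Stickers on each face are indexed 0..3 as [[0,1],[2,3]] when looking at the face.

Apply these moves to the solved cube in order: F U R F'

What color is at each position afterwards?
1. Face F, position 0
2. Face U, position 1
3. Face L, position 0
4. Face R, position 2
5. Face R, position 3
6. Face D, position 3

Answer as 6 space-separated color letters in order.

Answer: R R G R B O

Derivation:
After move 1 (F): F=GGGG U=WWOO R=WRWR D=RRYY L=OYOY
After move 2 (U): U=OWOW F=WRGG R=BBWR B=OYBB L=GGOY
After move 3 (R): R=WBRB U=OROG F=WRGY D=RBYO B=WYWB
After move 4 (F'): F=RYWG U=ORWR R=BBRB D=GYYO L=GGOO
Query 1: F[0] = R
Query 2: U[1] = R
Query 3: L[0] = G
Query 4: R[2] = R
Query 5: R[3] = B
Query 6: D[3] = O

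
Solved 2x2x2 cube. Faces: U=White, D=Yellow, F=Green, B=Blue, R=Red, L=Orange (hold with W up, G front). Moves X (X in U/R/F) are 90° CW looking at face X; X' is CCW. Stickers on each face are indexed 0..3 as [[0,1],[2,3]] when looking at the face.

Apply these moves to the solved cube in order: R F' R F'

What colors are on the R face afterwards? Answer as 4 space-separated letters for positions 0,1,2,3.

After move 1 (R): R=RRRR U=WGWG F=GYGY D=YBYB B=WBWB
After move 2 (F'): F=YYGG U=WGRR R=BRYR D=OOYB L=OGOW
After move 3 (R): R=YBRR U=WYRG F=YOGB D=OWYW B=RBGB
After move 4 (F'): F=OBYG U=WYYR R=WBOR D=GWYW L=OGOR
Query: R face = WBOR

Answer: W B O R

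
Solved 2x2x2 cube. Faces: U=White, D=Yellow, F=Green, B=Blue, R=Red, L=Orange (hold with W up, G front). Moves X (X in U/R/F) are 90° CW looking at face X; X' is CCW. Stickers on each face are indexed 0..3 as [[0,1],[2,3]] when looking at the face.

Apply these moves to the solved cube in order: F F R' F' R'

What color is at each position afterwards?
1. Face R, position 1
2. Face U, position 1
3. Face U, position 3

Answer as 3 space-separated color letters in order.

Answer: O W Y

Derivation:
After move 1 (F): F=GGGG U=WWOO R=WRWR D=RRYY L=OYOY
After move 2 (F): F=GGGG U=WWYY R=OROR D=WWYY L=OROR
After move 3 (R'): R=RROO U=WBYB F=GWGY D=WGYG B=YBWB
After move 4 (F'): F=WYGG U=WBRO R=GRWO D=RRYG L=OBOY
After move 5 (R'): R=ROGW U=WWRY F=WBGO D=RYYG B=GBRB
Query 1: R[1] = O
Query 2: U[1] = W
Query 3: U[3] = Y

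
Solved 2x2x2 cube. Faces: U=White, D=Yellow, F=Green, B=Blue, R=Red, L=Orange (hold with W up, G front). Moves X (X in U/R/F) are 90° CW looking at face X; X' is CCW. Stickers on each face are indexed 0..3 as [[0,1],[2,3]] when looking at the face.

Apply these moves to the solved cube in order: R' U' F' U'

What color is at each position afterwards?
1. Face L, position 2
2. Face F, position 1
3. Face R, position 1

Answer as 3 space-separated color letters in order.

Answer: O W W

Derivation:
After move 1 (R'): R=RRRR U=WBWB F=GWGW D=YGYG B=YBYB
After move 2 (U'): U=BBWW F=OOGW R=GWRR B=RRYB L=YBOO
After move 3 (F'): F=OWOG U=BBGR R=GWYR D=BOYG L=YWOW
After move 4 (U'): U=BRBG F=YWOG R=OWYR B=GWYB L=RROW
Query 1: L[2] = O
Query 2: F[1] = W
Query 3: R[1] = W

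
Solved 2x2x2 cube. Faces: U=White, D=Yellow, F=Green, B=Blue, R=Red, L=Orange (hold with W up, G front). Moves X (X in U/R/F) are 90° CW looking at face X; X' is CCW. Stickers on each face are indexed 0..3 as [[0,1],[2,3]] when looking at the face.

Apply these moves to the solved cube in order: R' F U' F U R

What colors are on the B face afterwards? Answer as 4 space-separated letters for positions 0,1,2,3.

After move 1 (R'): R=RRRR U=WBWB F=GWGW D=YGYG B=YBYB
After move 2 (F): F=GGWW U=WBOO R=WRBR D=RRYG L=OYOG
After move 3 (U'): U=BOWO F=OYWW R=GGBR B=WRYB L=YBOG
After move 4 (F): F=WOWY U=BOGB R=WGOR D=BGYG L=YROR
After move 5 (U): U=GBBO F=WGWY R=WROR B=YRYB L=WOOR
After move 6 (R): R=OWRR U=GGBY F=WGWG D=BYYY B=ORBB
Query: B face = ORBB

Answer: O R B B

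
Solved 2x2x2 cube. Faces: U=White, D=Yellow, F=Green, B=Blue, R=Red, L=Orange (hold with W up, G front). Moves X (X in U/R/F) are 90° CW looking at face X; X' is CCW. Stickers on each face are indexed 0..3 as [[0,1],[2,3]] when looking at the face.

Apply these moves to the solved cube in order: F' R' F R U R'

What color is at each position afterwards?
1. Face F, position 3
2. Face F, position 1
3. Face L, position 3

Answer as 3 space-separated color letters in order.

Answer: G W G

Derivation:
After move 1 (F'): F=GGGG U=WWRR R=YRYR D=OOYY L=OWOW
After move 2 (R'): R=RRYY U=WBRB F=GWGR D=OGYG B=YBOB
After move 3 (F): F=GGRW U=WBWW R=RRBY D=YRYG L=OOOG
After move 4 (R): R=BRYR U=WGWW F=GRRG D=YOYY B=WBBB
After move 5 (U): U=WWWG F=BRRG R=WBYR B=OOBB L=GROG
After move 6 (R'): R=BRWY U=WBWO F=BWRG D=YRYG B=YOOB
Query 1: F[3] = G
Query 2: F[1] = W
Query 3: L[3] = G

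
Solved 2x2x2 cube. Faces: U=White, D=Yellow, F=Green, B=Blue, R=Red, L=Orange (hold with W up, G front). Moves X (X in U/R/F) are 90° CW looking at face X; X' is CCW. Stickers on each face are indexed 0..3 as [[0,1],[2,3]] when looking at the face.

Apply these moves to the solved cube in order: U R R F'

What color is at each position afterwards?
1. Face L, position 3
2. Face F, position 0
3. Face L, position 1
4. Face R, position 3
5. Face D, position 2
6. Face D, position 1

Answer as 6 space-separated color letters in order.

After move 1 (U): U=WWWW F=RRGG R=BBRR B=OOBB L=GGOO
After move 2 (R): R=RBRB U=WRWG F=RYGY D=YBYO B=WOWB
After move 3 (R): R=RRBB U=WYWY F=RBGO D=YWYW B=GORB
After move 4 (F'): F=BORG U=WYRB R=WRYB D=GOYW L=GYOW
Query 1: L[3] = W
Query 2: F[0] = B
Query 3: L[1] = Y
Query 4: R[3] = B
Query 5: D[2] = Y
Query 6: D[1] = O

Answer: W B Y B Y O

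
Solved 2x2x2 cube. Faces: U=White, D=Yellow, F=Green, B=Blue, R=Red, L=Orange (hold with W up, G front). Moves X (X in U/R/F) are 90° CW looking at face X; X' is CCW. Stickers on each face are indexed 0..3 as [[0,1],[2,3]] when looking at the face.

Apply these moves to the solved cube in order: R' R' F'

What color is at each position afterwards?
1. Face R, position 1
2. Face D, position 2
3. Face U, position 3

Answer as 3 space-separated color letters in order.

Answer: R Y R

Derivation:
After move 1 (R'): R=RRRR U=WBWB F=GWGW D=YGYG B=YBYB
After move 2 (R'): R=RRRR U=WYWY F=GBGB D=YWYW B=GBGB
After move 3 (F'): F=BBGG U=WYRR R=WRYR D=OOYW L=OYOW
Query 1: R[1] = R
Query 2: D[2] = Y
Query 3: U[3] = R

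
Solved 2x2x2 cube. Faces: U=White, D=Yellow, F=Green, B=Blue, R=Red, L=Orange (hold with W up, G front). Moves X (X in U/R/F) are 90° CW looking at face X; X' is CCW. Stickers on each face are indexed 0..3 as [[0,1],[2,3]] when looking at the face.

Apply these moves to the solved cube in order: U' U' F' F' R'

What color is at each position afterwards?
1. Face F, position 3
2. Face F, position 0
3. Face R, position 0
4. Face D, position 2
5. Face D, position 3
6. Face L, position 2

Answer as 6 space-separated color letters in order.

Answer: Y G O Y B O

Derivation:
After move 1 (U'): U=WWWW F=OOGG R=GGRR B=RRBB L=BBOO
After move 2 (U'): U=WWWW F=BBGG R=OORR B=GGBB L=RROO
After move 3 (F'): F=BGBG U=WWOR R=YOYR D=ROYY L=RWOW
After move 4 (F'): F=GGBB U=WWYY R=OORR D=WWYY L=RROO
After move 5 (R'): R=OROR U=WBYG F=GWBY D=WGYB B=YGWB
Query 1: F[3] = Y
Query 2: F[0] = G
Query 3: R[0] = O
Query 4: D[2] = Y
Query 5: D[3] = B
Query 6: L[2] = O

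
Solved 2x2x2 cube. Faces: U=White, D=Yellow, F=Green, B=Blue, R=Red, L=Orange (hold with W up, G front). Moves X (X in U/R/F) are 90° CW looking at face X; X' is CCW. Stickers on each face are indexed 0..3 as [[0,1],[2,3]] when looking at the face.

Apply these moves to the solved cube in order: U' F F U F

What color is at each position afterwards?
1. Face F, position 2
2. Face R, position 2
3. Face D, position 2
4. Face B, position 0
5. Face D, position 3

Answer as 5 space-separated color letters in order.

After move 1 (U'): U=WWWW F=OOGG R=GGRR B=RRBB L=BBOO
After move 2 (F): F=GOGO U=WWOB R=WGWR D=RGYY L=BYOY
After move 3 (F): F=GGOO U=WWYY R=OGBR D=WWYY L=BROG
After move 4 (U): U=YWYW F=OGOO R=RRBR B=BRBB L=GGOG
After move 5 (F): F=OOOG U=YWGG R=YRWR D=BRYY L=GWOW
Query 1: F[2] = O
Query 2: R[2] = W
Query 3: D[2] = Y
Query 4: B[0] = B
Query 5: D[3] = Y

Answer: O W Y B Y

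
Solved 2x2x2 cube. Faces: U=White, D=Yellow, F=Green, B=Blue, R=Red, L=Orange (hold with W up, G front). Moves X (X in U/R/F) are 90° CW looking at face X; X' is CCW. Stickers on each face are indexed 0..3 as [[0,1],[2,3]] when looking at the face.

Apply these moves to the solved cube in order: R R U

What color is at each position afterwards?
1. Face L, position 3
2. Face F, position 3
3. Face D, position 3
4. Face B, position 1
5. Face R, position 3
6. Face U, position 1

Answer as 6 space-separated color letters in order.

Answer: O B W O R W

Derivation:
After move 1 (R): R=RRRR U=WGWG F=GYGY D=YBYB B=WBWB
After move 2 (R): R=RRRR U=WYWY F=GBGB D=YWYW B=GBGB
After move 3 (U): U=WWYY F=RRGB R=GBRR B=OOGB L=GBOO
Query 1: L[3] = O
Query 2: F[3] = B
Query 3: D[3] = W
Query 4: B[1] = O
Query 5: R[3] = R
Query 6: U[1] = W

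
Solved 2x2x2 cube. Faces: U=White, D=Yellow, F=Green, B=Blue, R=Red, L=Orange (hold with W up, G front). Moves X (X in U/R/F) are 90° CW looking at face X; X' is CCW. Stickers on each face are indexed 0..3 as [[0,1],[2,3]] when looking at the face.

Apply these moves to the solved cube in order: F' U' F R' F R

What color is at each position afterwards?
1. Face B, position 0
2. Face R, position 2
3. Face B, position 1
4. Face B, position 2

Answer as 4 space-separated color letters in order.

After move 1 (F'): F=GGGG U=WWRR R=YRYR D=OOYY L=OWOW
After move 2 (U'): U=WRWR F=OWGG R=GGYR B=YRBB L=BBOW
After move 3 (F): F=GOGW U=WRWB R=WGRR D=YGYY L=BOOO
After move 4 (R'): R=GRWR U=WBWY F=GRGB D=YOYW B=YRGB
After move 5 (F): F=GGBR U=WBOO R=WRYR D=WGYW L=BYOO
After move 6 (R): R=YWRR U=WGOR F=GGBW D=WGYY B=ORBB
Query 1: B[0] = O
Query 2: R[2] = R
Query 3: B[1] = R
Query 4: B[2] = B

Answer: O R R B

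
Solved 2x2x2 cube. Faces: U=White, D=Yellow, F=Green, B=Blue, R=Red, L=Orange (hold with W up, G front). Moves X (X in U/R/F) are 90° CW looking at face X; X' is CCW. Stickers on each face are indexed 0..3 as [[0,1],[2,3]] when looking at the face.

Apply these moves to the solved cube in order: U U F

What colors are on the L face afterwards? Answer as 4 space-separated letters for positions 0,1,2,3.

Answer: R Y O Y

Derivation:
After move 1 (U): U=WWWW F=RRGG R=BBRR B=OOBB L=GGOO
After move 2 (U): U=WWWW F=BBGG R=OORR B=GGBB L=RROO
After move 3 (F): F=GBGB U=WWOR R=WOWR D=ROYY L=RYOY
Query: L face = RYOY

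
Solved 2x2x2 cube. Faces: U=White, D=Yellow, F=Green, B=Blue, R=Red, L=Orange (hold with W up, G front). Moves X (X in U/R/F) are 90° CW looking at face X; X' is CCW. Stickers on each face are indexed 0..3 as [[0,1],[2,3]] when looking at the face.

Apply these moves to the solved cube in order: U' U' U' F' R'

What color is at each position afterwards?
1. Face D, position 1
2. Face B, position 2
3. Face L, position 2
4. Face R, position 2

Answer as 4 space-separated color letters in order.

After move 1 (U'): U=WWWW F=OOGG R=GGRR B=RRBB L=BBOO
After move 2 (U'): U=WWWW F=BBGG R=OORR B=GGBB L=RROO
After move 3 (U'): U=WWWW F=RRGG R=BBRR B=OOBB L=GGOO
After move 4 (F'): F=RGRG U=WWBR R=YBYR D=GOYY L=GWOW
After move 5 (R'): R=BRYY U=WBBO F=RWRR D=GGYG B=YOOB
Query 1: D[1] = G
Query 2: B[2] = O
Query 3: L[2] = O
Query 4: R[2] = Y

Answer: G O O Y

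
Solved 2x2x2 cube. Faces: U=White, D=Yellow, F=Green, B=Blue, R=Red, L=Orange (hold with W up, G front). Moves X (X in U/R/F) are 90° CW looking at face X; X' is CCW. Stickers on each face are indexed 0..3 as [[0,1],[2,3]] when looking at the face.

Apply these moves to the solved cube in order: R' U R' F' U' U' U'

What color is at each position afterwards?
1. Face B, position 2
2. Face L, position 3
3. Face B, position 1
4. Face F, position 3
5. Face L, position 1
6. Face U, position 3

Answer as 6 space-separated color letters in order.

After move 1 (R'): R=RRRR U=WBWB F=GWGW D=YGYG B=YBYB
After move 2 (U): U=WWBB F=RRGW R=YBRR B=OOYB L=GWOO
After move 3 (R'): R=BRYR U=WYBO F=RWGB D=YRYW B=GOGB
After move 4 (F'): F=WBRG U=WYBY R=RRYR D=WOYW L=GOOB
After move 5 (U'): U=YYWB F=GORG R=WBYR B=RRGB L=GOOB
After move 6 (U'): U=YBYW F=GORG R=GOYR B=WBGB L=RROB
After move 7 (U'): U=BWYY F=RRRG R=GOYR B=GOGB L=WBOB
Query 1: B[2] = G
Query 2: L[3] = B
Query 3: B[1] = O
Query 4: F[3] = G
Query 5: L[1] = B
Query 6: U[3] = Y

Answer: G B O G B Y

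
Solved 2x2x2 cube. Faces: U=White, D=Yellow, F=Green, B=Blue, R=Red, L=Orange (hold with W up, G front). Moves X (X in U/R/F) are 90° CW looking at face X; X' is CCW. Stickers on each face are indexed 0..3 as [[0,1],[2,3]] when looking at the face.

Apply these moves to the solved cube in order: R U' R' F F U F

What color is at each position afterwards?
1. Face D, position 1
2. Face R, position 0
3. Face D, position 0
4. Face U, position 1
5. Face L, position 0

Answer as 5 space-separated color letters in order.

Answer: B Y B G W

Derivation:
After move 1 (R): R=RRRR U=WGWG F=GYGY D=YBYB B=WBWB
After move 2 (U'): U=GGWW F=OOGY R=GYRR B=RRWB L=WBOO
After move 3 (R'): R=YRGR U=GWWR F=OGGW D=YOYY B=BRBB
After move 4 (F): F=GOWG U=GWOB R=WRRR D=GYYY L=WYOO
After move 5 (F): F=WGGO U=GWOY R=ORBR D=RWYY L=WGOY
After move 6 (U): U=OGYW F=ORGO R=BRBR B=WGBB L=WGOY
After move 7 (F): F=GOOR U=OGYG R=YRWR D=BBYY L=WROW
Query 1: D[1] = B
Query 2: R[0] = Y
Query 3: D[0] = B
Query 4: U[1] = G
Query 5: L[0] = W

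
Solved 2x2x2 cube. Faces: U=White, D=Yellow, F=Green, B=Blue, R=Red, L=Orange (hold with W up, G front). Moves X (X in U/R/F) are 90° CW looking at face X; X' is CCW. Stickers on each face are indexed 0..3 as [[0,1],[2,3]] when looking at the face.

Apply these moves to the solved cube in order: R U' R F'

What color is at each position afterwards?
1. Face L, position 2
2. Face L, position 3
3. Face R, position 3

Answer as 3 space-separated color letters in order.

Answer: O W Y

Derivation:
After move 1 (R): R=RRRR U=WGWG F=GYGY D=YBYB B=WBWB
After move 2 (U'): U=GGWW F=OOGY R=GYRR B=RRWB L=WBOO
After move 3 (R): R=RGRY U=GOWY F=OBGB D=YWYR B=WRGB
After move 4 (F'): F=BBOG U=GORR R=WGYY D=BOYR L=WYOW
Query 1: L[2] = O
Query 2: L[3] = W
Query 3: R[3] = Y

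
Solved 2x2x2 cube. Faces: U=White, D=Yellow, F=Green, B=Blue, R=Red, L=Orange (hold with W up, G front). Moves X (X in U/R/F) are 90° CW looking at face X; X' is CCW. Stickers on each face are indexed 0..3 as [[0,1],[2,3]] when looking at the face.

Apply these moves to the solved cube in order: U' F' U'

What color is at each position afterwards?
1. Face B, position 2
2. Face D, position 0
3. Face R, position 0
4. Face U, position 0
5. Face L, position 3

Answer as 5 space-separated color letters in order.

Answer: B B O W W

Derivation:
After move 1 (U'): U=WWWW F=OOGG R=GGRR B=RRBB L=BBOO
After move 2 (F'): F=OGOG U=WWGR R=YGYR D=BOYY L=BWOW
After move 3 (U'): U=WRWG F=BWOG R=OGYR B=YGBB L=RROW
Query 1: B[2] = B
Query 2: D[0] = B
Query 3: R[0] = O
Query 4: U[0] = W
Query 5: L[3] = W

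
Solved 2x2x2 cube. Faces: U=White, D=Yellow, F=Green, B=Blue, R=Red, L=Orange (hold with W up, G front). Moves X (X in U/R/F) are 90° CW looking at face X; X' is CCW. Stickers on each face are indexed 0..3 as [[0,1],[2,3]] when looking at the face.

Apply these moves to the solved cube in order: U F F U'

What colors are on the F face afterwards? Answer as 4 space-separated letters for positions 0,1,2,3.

Answer: G R R R

Derivation:
After move 1 (U): U=WWWW F=RRGG R=BBRR B=OOBB L=GGOO
After move 2 (F): F=GRGR U=WWOG R=WBWR D=RBYY L=GYOY
After move 3 (F): F=GGRR U=WWYY R=OBGR D=WWYY L=GROB
After move 4 (U'): U=WYWY F=GRRR R=GGGR B=OBBB L=OOOB
Query: F face = GRRR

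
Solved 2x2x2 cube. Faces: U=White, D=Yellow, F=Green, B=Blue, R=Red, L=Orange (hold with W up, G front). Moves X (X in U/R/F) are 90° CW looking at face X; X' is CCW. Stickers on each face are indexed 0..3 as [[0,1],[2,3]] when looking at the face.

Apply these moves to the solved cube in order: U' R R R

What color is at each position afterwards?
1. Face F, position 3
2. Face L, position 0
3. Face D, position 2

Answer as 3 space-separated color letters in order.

Answer: W B Y

Derivation:
After move 1 (U'): U=WWWW F=OOGG R=GGRR B=RRBB L=BBOO
After move 2 (R): R=RGRG U=WOWG F=OYGY D=YBYR B=WRWB
After move 3 (R): R=RRGG U=WYWY F=OBGR D=YWYW B=GROB
After move 4 (R): R=GRGR U=WBWR F=OWGW D=YOYG B=YRYB
Query 1: F[3] = W
Query 2: L[0] = B
Query 3: D[2] = Y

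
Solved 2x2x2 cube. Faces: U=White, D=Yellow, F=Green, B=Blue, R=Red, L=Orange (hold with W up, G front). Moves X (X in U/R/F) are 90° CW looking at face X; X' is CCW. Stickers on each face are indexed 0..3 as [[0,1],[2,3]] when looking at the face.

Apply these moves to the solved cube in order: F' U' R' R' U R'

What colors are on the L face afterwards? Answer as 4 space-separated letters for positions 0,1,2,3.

After move 1 (F'): F=GGGG U=WWRR R=YRYR D=OOYY L=OWOW
After move 2 (U'): U=WRWR F=OWGG R=GGYR B=YRBB L=BBOW
After move 3 (R'): R=GRGY U=WBWY F=ORGR D=OWYG B=YROB
After move 4 (R'): R=RYGG U=WOWY F=OBGY D=ORYR B=GRWB
After move 5 (U): U=WWYO F=RYGY R=GRGG B=BBWB L=OBOW
After move 6 (R'): R=RGGG U=WWYB F=RWGO D=OYYY B=RBRB
Query: L face = OBOW

Answer: O B O W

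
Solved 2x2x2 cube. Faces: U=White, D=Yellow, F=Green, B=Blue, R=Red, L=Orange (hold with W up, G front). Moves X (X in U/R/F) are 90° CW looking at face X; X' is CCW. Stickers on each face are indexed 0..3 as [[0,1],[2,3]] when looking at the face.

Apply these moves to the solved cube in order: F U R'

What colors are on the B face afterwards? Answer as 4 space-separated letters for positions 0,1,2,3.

Answer: Y Y R B

Derivation:
After move 1 (F): F=GGGG U=WWOO R=WRWR D=RRYY L=OYOY
After move 2 (U): U=OWOW F=WRGG R=BBWR B=OYBB L=GGOY
After move 3 (R'): R=BRBW U=OBOO F=WWGW D=RRYG B=YYRB
Query: B face = YYRB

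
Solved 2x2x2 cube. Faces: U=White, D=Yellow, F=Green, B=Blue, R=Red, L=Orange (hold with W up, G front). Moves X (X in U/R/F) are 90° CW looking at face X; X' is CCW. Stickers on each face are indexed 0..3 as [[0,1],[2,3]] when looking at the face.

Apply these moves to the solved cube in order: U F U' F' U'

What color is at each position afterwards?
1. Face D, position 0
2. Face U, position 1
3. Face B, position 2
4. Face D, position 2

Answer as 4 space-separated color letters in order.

Answer: O W B Y

Derivation:
After move 1 (U): U=WWWW F=RRGG R=BBRR B=OOBB L=GGOO
After move 2 (F): F=GRGR U=WWOG R=WBWR D=RBYY L=GYOY
After move 3 (U'): U=WGWO F=GYGR R=GRWR B=WBBB L=OOOY
After move 4 (F'): F=YRGG U=WGGW R=BRRR D=OYYY L=OOOW
After move 5 (U'): U=GWWG F=OOGG R=YRRR B=BRBB L=WBOW
Query 1: D[0] = O
Query 2: U[1] = W
Query 3: B[2] = B
Query 4: D[2] = Y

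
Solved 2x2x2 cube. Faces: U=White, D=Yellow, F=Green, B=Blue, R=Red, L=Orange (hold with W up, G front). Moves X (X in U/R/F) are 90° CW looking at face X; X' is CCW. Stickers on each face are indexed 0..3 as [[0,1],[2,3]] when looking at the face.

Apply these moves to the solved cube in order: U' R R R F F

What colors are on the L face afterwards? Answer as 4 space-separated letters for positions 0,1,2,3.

After move 1 (U'): U=WWWW F=OOGG R=GGRR B=RRBB L=BBOO
After move 2 (R): R=RGRG U=WOWG F=OYGY D=YBYR B=WRWB
After move 3 (R): R=RRGG U=WYWY F=OBGR D=YWYW B=GROB
After move 4 (R): R=GRGR U=WBWR F=OWGW D=YOYG B=YRYB
After move 5 (F): F=GOWW U=WBOB R=WRRR D=GGYG L=BYOO
After move 6 (F): F=WGWO U=WBOY R=ORBR D=RWYG L=BGOG
Query: L face = BGOG

Answer: B G O G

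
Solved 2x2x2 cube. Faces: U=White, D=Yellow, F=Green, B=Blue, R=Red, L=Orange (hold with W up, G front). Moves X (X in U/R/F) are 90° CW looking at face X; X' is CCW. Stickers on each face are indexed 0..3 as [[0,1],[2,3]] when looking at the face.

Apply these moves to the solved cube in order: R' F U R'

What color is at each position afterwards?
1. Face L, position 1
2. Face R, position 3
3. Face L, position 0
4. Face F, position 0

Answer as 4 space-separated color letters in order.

After move 1 (R'): R=RRRR U=WBWB F=GWGW D=YGYG B=YBYB
After move 2 (F): F=GGWW U=WBOO R=WRBR D=RRYG L=OYOG
After move 3 (U): U=OWOB F=WRWW R=YBBR B=OYYB L=GGOG
After move 4 (R'): R=BRYB U=OYOO F=WWWB D=RRYW B=GYRB
Query 1: L[1] = G
Query 2: R[3] = B
Query 3: L[0] = G
Query 4: F[0] = W

Answer: G B G W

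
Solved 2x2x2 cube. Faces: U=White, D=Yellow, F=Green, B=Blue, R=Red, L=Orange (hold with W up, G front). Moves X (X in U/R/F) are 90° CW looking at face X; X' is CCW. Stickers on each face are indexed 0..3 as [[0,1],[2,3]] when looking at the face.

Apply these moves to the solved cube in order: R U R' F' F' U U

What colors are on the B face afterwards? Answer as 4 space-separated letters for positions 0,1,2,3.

Answer: G G B B

Derivation:
After move 1 (R): R=RRRR U=WGWG F=GYGY D=YBYB B=WBWB
After move 2 (U): U=WWGG F=RRGY R=WBRR B=OOWB L=GYOO
After move 3 (R'): R=BRWR U=WWGO F=RWGG D=YRYY B=BOBB
After move 4 (F'): F=WGRG U=WWBW R=RRYR D=YOYY L=GOOG
After move 5 (F'): F=GGWR U=WWRY R=ORYR D=OGYY L=GWOB
After move 6 (U): U=RWYW F=ORWR R=BOYR B=GWBB L=GGOB
After move 7 (U): U=YRWW F=BOWR R=GWYR B=GGBB L=OROB
Query: B face = GGBB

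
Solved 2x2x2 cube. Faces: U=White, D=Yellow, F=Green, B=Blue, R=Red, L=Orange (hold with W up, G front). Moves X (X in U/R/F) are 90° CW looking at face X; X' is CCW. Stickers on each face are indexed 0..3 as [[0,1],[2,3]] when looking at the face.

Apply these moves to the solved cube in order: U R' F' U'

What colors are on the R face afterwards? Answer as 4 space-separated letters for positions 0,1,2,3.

After move 1 (U): U=WWWW F=RRGG R=BBRR B=OOBB L=GGOO
After move 2 (R'): R=BRBR U=WBWO F=RWGW D=YRYG B=YOYB
After move 3 (F'): F=WWRG U=WBBB R=RRYR D=GOYG L=GOOW
After move 4 (U'): U=BBWB F=GORG R=WWYR B=RRYB L=YOOW
Query: R face = WWYR

Answer: W W Y R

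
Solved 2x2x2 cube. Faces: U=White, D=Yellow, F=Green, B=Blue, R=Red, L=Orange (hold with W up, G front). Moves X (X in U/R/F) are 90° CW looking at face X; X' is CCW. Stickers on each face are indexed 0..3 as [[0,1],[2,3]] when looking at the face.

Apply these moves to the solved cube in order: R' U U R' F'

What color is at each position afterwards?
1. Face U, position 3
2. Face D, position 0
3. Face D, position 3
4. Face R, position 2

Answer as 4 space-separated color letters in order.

After move 1 (R'): R=RRRR U=WBWB F=GWGW D=YGYG B=YBYB
After move 2 (U): U=WWBB F=RRGW R=YBRR B=OOYB L=GWOO
After move 3 (U): U=BWBW F=YBGW R=OORR B=GWYB L=RROO
After move 4 (R'): R=OROR U=BYBG F=YWGW D=YBYW B=GWGB
After move 5 (F'): F=WWYG U=BYOO R=BRYR D=ROYW L=RGOB
Query 1: U[3] = O
Query 2: D[0] = R
Query 3: D[3] = W
Query 4: R[2] = Y

Answer: O R W Y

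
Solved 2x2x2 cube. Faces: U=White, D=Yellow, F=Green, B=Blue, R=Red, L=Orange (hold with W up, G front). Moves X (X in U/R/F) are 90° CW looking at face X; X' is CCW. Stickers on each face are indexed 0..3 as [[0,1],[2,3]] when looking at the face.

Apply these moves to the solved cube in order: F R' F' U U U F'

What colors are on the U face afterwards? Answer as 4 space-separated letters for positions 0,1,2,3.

Answer: B W W R

Derivation:
After move 1 (F): F=GGGG U=WWOO R=WRWR D=RRYY L=OYOY
After move 2 (R'): R=RRWW U=WBOB F=GWGO D=RGYG B=YBRB
After move 3 (F'): F=WOGG U=WBRW R=GRRW D=YYYG L=OBOO
After move 4 (U): U=RWWB F=GRGG R=YBRW B=OBRB L=WOOO
After move 5 (U): U=WRBW F=YBGG R=OBRW B=WORB L=GROO
After move 6 (U): U=BWWR F=OBGG R=WORW B=GRRB L=YBOO
After move 7 (F'): F=BGOG U=BWWR R=YOYW D=BOYG L=YROW
Query: U face = BWWR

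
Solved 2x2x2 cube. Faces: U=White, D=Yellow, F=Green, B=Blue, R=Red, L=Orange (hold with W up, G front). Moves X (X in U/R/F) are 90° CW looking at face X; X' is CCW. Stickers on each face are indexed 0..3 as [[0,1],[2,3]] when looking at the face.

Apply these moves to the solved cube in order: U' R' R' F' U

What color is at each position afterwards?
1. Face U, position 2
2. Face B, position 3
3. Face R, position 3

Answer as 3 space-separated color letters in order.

After move 1 (U'): U=WWWW F=OOGG R=GGRR B=RRBB L=BBOO
After move 2 (R'): R=GRGR U=WBWR F=OWGW D=YOYG B=YRYB
After move 3 (R'): R=RRGG U=WYWY F=OBGR D=YWYW B=GROB
After move 4 (F'): F=BROG U=WYRG R=WRYG D=BOYW L=BYOW
After move 5 (U): U=RWGY F=WROG R=GRYG B=BYOB L=BROW
Query 1: U[2] = G
Query 2: B[3] = B
Query 3: R[3] = G

Answer: G B G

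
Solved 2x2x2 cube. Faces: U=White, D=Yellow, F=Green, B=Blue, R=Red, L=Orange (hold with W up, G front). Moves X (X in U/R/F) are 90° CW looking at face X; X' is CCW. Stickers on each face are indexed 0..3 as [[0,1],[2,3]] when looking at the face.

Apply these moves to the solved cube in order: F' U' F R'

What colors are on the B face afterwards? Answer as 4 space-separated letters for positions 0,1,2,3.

After move 1 (F'): F=GGGG U=WWRR R=YRYR D=OOYY L=OWOW
After move 2 (U'): U=WRWR F=OWGG R=GGYR B=YRBB L=BBOW
After move 3 (F): F=GOGW U=WRWB R=WGRR D=YGYY L=BOOO
After move 4 (R'): R=GRWR U=WBWY F=GRGB D=YOYW B=YRGB
Query: B face = YRGB

Answer: Y R G B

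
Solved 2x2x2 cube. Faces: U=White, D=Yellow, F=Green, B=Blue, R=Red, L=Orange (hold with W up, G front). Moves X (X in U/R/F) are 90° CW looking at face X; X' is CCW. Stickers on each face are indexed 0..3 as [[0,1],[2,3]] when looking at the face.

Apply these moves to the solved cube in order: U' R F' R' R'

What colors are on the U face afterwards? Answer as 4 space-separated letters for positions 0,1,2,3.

Answer: W O R R

Derivation:
After move 1 (U'): U=WWWW F=OOGG R=GGRR B=RRBB L=BBOO
After move 2 (R): R=RGRG U=WOWG F=OYGY D=YBYR B=WRWB
After move 3 (F'): F=YYOG U=WORR R=BGYG D=BOYR L=BGOW
After move 4 (R'): R=GGBY U=WWRW F=YOOR D=BYYG B=RROB
After move 5 (R'): R=GYGB U=WORR F=YWOW D=BOYR B=GRYB
Query: U face = WORR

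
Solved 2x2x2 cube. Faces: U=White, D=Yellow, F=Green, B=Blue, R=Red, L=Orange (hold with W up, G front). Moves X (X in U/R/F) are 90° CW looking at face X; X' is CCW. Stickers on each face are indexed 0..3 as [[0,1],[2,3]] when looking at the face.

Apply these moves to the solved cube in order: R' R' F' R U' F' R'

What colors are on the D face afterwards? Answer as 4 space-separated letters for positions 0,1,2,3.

After move 1 (R'): R=RRRR U=WBWB F=GWGW D=YGYG B=YBYB
After move 2 (R'): R=RRRR U=WYWY F=GBGB D=YWYW B=GBGB
After move 3 (F'): F=BBGG U=WYRR R=WRYR D=OOYW L=OYOW
After move 4 (R): R=YWRR U=WBRG F=BOGW D=OGYG B=RBYB
After move 5 (U'): U=BGWR F=OYGW R=BORR B=YWYB L=RBOW
After move 6 (F'): F=YWOG U=BGBR R=GOOR D=BWYG L=RROW
After move 7 (R'): R=ORGO U=BYBY F=YGOR D=BWYG B=GWWB
Query: D face = BWYG

Answer: B W Y G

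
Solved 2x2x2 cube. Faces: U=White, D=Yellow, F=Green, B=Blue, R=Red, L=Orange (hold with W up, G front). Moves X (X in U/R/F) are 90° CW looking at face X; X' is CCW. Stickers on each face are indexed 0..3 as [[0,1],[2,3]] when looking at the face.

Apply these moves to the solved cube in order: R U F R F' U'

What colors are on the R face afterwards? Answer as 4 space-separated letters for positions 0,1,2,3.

After move 1 (R): R=RRRR U=WGWG F=GYGY D=YBYB B=WBWB
After move 2 (U): U=WWGG F=RRGY R=WBRR B=OOWB L=GYOO
After move 3 (F): F=GRYR U=WWOY R=GBGR D=RWYB L=GYOB
After move 4 (R): R=GGRB U=WROR F=GWYB D=RWYO B=YOWB
After move 5 (F'): F=WBGY U=WRGR R=WGRB D=YBYO L=GROO
After move 6 (U'): U=RRWG F=GRGY R=WBRB B=WGWB L=YOOO
Query: R face = WBRB

Answer: W B R B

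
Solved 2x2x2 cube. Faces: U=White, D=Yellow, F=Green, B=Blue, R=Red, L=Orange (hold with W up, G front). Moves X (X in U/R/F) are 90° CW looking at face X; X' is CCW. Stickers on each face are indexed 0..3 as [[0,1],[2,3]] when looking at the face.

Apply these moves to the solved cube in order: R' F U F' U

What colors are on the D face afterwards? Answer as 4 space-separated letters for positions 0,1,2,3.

After move 1 (R'): R=RRRR U=WBWB F=GWGW D=YGYG B=YBYB
After move 2 (F): F=GGWW U=WBOO R=WRBR D=RRYG L=OYOG
After move 3 (U): U=OWOB F=WRWW R=YBBR B=OYYB L=GGOG
After move 4 (F'): F=RWWW U=OWYB R=RBRR D=GGYG L=GBOO
After move 5 (U): U=YOBW F=RBWW R=OYRR B=GBYB L=RWOO
Query: D face = GGYG

Answer: G G Y G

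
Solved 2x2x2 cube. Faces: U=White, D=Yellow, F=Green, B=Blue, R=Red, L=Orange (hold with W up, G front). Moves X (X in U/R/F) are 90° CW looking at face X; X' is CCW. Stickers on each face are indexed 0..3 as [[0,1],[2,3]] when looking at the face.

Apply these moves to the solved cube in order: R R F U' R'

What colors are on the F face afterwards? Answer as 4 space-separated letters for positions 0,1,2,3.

After move 1 (R): R=RRRR U=WGWG F=GYGY D=YBYB B=WBWB
After move 2 (R): R=RRRR U=WYWY F=GBGB D=YWYW B=GBGB
After move 3 (F): F=GGBB U=WYOO R=WRYR D=RRYW L=OYOW
After move 4 (U'): U=YOWO F=OYBB R=GGYR B=WRGB L=GBOW
After move 5 (R'): R=GRGY U=YGWW F=OOBO D=RYYB B=WRRB
Query: F face = OOBO

Answer: O O B O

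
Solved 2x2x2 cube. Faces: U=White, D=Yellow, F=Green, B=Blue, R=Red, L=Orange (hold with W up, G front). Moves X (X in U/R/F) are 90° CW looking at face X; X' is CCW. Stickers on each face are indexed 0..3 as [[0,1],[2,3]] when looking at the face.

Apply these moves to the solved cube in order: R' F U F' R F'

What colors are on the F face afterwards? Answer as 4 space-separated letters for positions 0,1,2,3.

Answer: G G R W

Derivation:
After move 1 (R'): R=RRRR U=WBWB F=GWGW D=YGYG B=YBYB
After move 2 (F): F=GGWW U=WBOO R=WRBR D=RRYG L=OYOG
After move 3 (U): U=OWOB F=WRWW R=YBBR B=OYYB L=GGOG
After move 4 (F'): F=RWWW U=OWYB R=RBRR D=GGYG L=GBOO
After move 5 (R): R=RRRB U=OWYW F=RGWG D=GYYO B=BYWB
After move 6 (F'): F=GGRW U=OWRR R=YRGB D=BOYO L=GWOY
Query: F face = GGRW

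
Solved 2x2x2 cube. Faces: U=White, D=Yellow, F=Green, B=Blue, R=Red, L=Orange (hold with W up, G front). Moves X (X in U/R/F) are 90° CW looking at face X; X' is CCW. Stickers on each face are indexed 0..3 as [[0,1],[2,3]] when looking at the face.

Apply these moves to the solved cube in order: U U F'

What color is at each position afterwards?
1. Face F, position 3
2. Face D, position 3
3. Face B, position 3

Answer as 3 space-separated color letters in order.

After move 1 (U): U=WWWW F=RRGG R=BBRR B=OOBB L=GGOO
After move 2 (U): U=WWWW F=BBGG R=OORR B=GGBB L=RROO
After move 3 (F'): F=BGBG U=WWOR R=YOYR D=ROYY L=RWOW
Query 1: F[3] = G
Query 2: D[3] = Y
Query 3: B[3] = B

Answer: G Y B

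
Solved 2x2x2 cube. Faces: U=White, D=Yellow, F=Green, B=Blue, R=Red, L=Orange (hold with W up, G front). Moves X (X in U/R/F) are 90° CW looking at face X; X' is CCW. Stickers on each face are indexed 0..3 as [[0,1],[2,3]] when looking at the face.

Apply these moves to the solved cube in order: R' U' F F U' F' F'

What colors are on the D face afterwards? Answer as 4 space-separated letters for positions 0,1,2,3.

Answer: G B Y G

Derivation:
After move 1 (R'): R=RRRR U=WBWB F=GWGW D=YGYG B=YBYB
After move 2 (U'): U=BBWW F=OOGW R=GWRR B=RRYB L=YBOO
After move 3 (F): F=GOWO U=BBOB R=WWWR D=RGYG L=YYOG
After move 4 (F): F=WGOO U=BBGY R=OWBR D=WWYG L=YROG
After move 5 (U'): U=BYBG F=YROO R=WGBR B=OWYB L=RROG
After move 6 (F'): F=ROYO U=BYWB R=WGWR D=RGYG L=RGOB
After move 7 (F'): F=OORY U=BYWW R=GGRR D=GBYG L=RBOW
Query: D face = GBYG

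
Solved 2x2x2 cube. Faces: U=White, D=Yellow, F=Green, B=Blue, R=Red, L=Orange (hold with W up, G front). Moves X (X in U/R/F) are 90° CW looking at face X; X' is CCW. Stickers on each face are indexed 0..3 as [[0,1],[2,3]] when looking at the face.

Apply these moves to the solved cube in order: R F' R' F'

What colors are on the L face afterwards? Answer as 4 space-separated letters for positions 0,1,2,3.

Answer: O W O R

Derivation:
After move 1 (R): R=RRRR U=WGWG F=GYGY D=YBYB B=WBWB
After move 2 (F'): F=YYGG U=WGRR R=BRYR D=OOYB L=OGOW
After move 3 (R'): R=RRBY U=WWRW F=YGGR D=OYYG B=BBOB
After move 4 (F'): F=GRYG U=WWRB R=YROY D=GWYG L=OWOR
Query: L face = OWOR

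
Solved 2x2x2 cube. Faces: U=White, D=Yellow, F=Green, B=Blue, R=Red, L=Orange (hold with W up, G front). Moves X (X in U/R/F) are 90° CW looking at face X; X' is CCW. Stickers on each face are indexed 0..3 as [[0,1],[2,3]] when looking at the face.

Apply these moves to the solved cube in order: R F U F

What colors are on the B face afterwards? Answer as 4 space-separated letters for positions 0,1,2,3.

Answer: O Y W B

Derivation:
After move 1 (R): R=RRRR U=WGWG F=GYGY D=YBYB B=WBWB
After move 2 (F): F=GGYY U=WGOO R=WRGR D=RRYB L=OYOB
After move 3 (U): U=OWOG F=WRYY R=WBGR B=OYWB L=GGOB
After move 4 (F): F=YWYR U=OWBG R=OBGR D=GWYB L=GROR
Query: B face = OYWB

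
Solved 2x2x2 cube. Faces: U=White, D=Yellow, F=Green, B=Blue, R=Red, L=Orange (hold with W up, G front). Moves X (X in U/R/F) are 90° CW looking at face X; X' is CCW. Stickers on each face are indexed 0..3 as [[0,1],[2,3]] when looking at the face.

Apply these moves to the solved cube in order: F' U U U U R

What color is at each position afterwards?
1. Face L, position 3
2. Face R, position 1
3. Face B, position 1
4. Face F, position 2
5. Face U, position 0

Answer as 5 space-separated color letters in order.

Answer: W Y B G W

Derivation:
After move 1 (F'): F=GGGG U=WWRR R=YRYR D=OOYY L=OWOW
After move 2 (U): U=RWRW F=YRGG R=BBYR B=OWBB L=GGOW
After move 3 (U): U=RRWW F=BBGG R=OWYR B=GGBB L=YROW
After move 4 (U): U=WRWR F=OWGG R=GGYR B=YRBB L=BBOW
After move 5 (U): U=WWRR F=GGGG R=YRYR B=BBBB L=OWOW
After move 6 (R): R=YYRR U=WGRG F=GOGY D=OBYB B=RBWB
Query 1: L[3] = W
Query 2: R[1] = Y
Query 3: B[1] = B
Query 4: F[2] = G
Query 5: U[0] = W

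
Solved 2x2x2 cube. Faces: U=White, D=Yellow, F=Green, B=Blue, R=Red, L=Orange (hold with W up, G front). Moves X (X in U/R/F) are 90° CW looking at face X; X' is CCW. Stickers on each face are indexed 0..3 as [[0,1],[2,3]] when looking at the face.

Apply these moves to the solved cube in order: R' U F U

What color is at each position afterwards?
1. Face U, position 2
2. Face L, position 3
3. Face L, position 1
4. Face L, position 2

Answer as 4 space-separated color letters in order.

Answer: W G R O

Derivation:
After move 1 (R'): R=RRRR U=WBWB F=GWGW D=YGYG B=YBYB
After move 2 (U): U=WWBB F=RRGW R=YBRR B=OOYB L=GWOO
After move 3 (F): F=GRWR U=WWOW R=BBBR D=RYYG L=GYOG
After move 4 (U): U=OWWW F=BBWR R=OOBR B=GYYB L=GROG
Query 1: U[2] = W
Query 2: L[3] = G
Query 3: L[1] = R
Query 4: L[2] = O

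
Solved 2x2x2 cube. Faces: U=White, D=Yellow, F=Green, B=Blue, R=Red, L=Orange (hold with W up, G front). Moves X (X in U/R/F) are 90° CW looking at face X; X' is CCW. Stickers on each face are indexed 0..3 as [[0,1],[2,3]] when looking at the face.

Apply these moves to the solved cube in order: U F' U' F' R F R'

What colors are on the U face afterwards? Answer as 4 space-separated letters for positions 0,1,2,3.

After move 1 (U): U=WWWW F=RRGG R=BBRR B=OOBB L=GGOO
After move 2 (F'): F=RGRG U=WWBR R=YBYR D=GOYY L=GWOW
After move 3 (U'): U=WRWB F=GWRG R=RGYR B=YBBB L=OOOW
After move 4 (F'): F=WGGR U=WRRY R=OGGR D=OWYY L=OBOW
After move 5 (R): R=GORG U=WGRR F=WWGY D=OBYY B=YBRB
After move 6 (F): F=GWYW U=WGWB R=RORG D=RGYY L=OOOB
After move 7 (R'): R=OGRR U=WRWY F=GGYB D=RWYW B=YBGB
Query: U face = WRWY

Answer: W R W Y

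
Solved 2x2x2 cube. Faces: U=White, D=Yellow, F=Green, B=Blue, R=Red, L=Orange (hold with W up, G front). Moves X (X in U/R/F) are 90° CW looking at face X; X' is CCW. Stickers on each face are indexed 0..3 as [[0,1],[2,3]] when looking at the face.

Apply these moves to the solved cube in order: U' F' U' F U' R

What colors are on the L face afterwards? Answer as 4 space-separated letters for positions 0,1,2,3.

Answer: Y G O O

Derivation:
After move 1 (U'): U=WWWW F=OOGG R=GGRR B=RRBB L=BBOO
After move 2 (F'): F=OGOG U=WWGR R=YGYR D=BOYY L=BWOW
After move 3 (U'): U=WRWG F=BWOG R=OGYR B=YGBB L=RROW
After move 4 (F): F=OBGW U=WRWR R=WGGR D=YOYY L=RBOO
After move 5 (U'): U=RRWW F=RBGW R=OBGR B=WGBB L=YGOO
After move 6 (R): R=GORB U=RBWW F=ROGY D=YBYW B=WGRB
Query: L face = YGOO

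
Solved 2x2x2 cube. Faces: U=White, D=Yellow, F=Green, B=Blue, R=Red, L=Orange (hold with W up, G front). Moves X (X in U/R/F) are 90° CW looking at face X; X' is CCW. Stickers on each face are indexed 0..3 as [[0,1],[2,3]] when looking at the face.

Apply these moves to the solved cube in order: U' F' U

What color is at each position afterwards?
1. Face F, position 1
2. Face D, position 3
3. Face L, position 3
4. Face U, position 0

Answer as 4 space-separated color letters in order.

After move 1 (U'): U=WWWW F=OOGG R=GGRR B=RRBB L=BBOO
After move 2 (F'): F=OGOG U=WWGR R=YGYR D=BOYY L=BWOW
After move 3 (U): U=GWRW F=YGOG R=RRYR B=BWBB L=OGOW
Query 1: F[1] = G
Query 2: D[3] = Y
Query 3: L[3] = W
Query 4: U[0] = G

Answer: G Y W G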